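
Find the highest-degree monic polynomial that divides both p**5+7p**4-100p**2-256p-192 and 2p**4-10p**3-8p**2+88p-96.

p**2-p-12

By polynomial division,
  p**5+7p**4-100p**2-256p-192 = ((1/2)p+6)(2p**4-10p**3-8p**2+88p-96) + (64p**3-96p**2-736p+384)
  2p**4-10p**3-8p**2+88p-96 = ((1/32)p-7/64)(64p**3-96p**2-736p+384) + ((9/2)p**2-(9/2)p-54)
  64p**3-96p**2-736p+384 = ((128/9)p-64/9)((9/2)p**2-(9/2)p-54) + (0)
Last nonzero remainder: (9/2)p**2-(9/2)p-54. Dividing through by 9/2 gives the monic gcd p**2-p-12.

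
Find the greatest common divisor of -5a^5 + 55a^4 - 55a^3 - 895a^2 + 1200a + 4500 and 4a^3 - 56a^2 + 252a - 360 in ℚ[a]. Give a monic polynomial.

a^2 - 11a + 30

Apply the Euclidean algorithm:
  -5a^5 + 55a^4 - 55a^3 - 895a^2 + 1200a + 4500 = (-(5/4)a^2 - (15/4)a + 25/2)(4a^3 - 56a^2 + 252a - 360) + (300a^2 - 3300a + 9000)
  4a^3 - 56a^2 + 252a - 360 = ((1/75)a - 1/25)(300a^2 - 3300a + 9000) + (0)
Last nonzero remainder: 300a^2 - 3300a + 9000. Dividing through by 300 gives the monic gcd a^2 - 11a + 30.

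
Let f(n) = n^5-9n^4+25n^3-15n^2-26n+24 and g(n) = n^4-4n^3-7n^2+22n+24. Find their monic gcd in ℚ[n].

n^3-6n^2+5n+12

Euclidean algorithm in ℚ[n]:
  n^5-9n^4+25n^3-15n^2-26n+24 = (n-5)(n^4-4n^3-7n^2+22n+24) + (12n^3-72n^2+60n+144)
  n^4-4n^3-7n^2+22n+24 = ((1/12)n+1/6)(12n^3-72n^2+60n+144) + (0)
Last nonzero remainder: 12n^3-72n^2+60n+144. Dividing through by 12 gives the monic gcd n^3-6n^2+5n+12.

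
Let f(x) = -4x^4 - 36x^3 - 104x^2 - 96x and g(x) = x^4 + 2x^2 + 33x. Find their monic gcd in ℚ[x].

Euclidean algorithm in ℚ[x]:
  -4x^4 - 36x^3 - 104x^2 - 96x = (-4)(x^4 + 2x^2 + 33x) + (-36x^3 - 96x^2 + 36x)
  x^4 + 2x^2 + 33x = (-(1/36)x + 2/27)(-36x^3 - 96x^2 + 36x) + ((91/9)x^2 + (91/3)x)
  -36x^3 - 96x^2 + 36x = (-(324/91)x + 108/91)((91/9)x^2 + (91/3)x) + (0)
Last nonzero remainder: (91/9)x^2 + (91/3)x. Dividing through by 91/9 gives the monic gcd x^2 + 3x.

x^2 + 3x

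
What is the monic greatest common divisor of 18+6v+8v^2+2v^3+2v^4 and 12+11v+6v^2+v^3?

3+2v+v^2

Euclidean algorithm in ℚ[v]:
  2v^4+2v^3+8v^2+6v+18 = (2v−10)(v^3+6v^2+11v+12) + (46v^2+92v+138)
  v^3+6v^2+11v+12 = ((1/46)v+2/23)(46v^2+92v+138) + (0)
Last nonzero remainder: 46v^2+92v+138. Dividing through by 46 gives the monic gcd v^2+2v+3.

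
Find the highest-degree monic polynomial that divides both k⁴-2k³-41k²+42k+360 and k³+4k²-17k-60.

Repeated division with remainder:
  k⁴-2k³-41k²+42k+360 = (k-6)(k³+4k²-17k-60) + (0)
The last nonzero remainder k³+4k²-17k-60 is already monic.

k³+4k²-17k-60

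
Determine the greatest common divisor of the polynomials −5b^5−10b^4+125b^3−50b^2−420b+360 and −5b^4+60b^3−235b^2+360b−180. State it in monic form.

By polynomial division,
  −5b^5−10b^4+125b^3−50b^2−420b+360 = (b+14)(−5b^4+60b^3−235b^2+360b−180) + (−480b^3+2880b^2−5280b+2880)
  −5b^4+60b^3−235b^2+360b−180 = ((1/96)b−1/16)(−480b^3+2880b^2−5280b+2880) + (0)
Last nonzero remainder: −480b^3+2880b^2−5280b+2880. Dividing through by −480 gives the monic gcd b^3−6b^2+11b−6.

b^3−6b^2+11b−6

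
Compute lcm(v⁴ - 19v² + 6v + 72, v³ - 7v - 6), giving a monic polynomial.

v⁵ + v⁴ - 19v³ - 13v² + 78v + 72

Euclidean algorithm in ℚ[v]:
  v⁴ - 19v² + 6v + 72 = (v)(v³ - 7v - 6) + (-12v² + 12v + 72)
  v³ - 7v - 6 = (-(1/12)v - 1/12)(-12v² + 12v + 72) + (0)
Last nonzero remainder: -12v² + 12v + 72. Dividing through by -12 gives the monic gcd v² - v - 6.
Then lcm(f, g) = f·g / gcd(f, g); expanding and making the result monic gives the answer.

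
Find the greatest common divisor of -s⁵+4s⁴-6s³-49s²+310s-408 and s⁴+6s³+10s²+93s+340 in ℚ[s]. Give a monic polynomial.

Euclidean algorithm in ℚ[s]:
  -s⁵+4s⁴-6s³-49s²+310s-408 = (-s+10)(s⁴+6s³+10s²+93s+340) + (-56s³-56s²-280s-3808)
  s⁴+6s³+10s²+93s+340 = (-(1/56)s-5/56)(-56s³-56s²-280s-3808) + (0)
Last nonzero remainder: -56s³-56s²-280s-3808. Dividing through by -56 gives the monic gcd s³+s²+5s+68.

s³+s²+5s+68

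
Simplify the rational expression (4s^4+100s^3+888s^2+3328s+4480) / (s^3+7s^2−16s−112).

By polynomial division,
  4s^4+100s^3+888s^2+3328s+4480 = (4s+72)(s^3+7s^2−16s−112) + (448s^2+4928s+12544)
  s^3+7s^2−16s−112 = ((1/448)s−1/112)(448s^2+4928s+12544) + (0)
Last nonzero remainder: 448s^2+4928s+12544. Dividing through by 448 gives the monic gcd s^2+11s+28.
Cancel s^2+11s+28 from numerator and denominator to get the reduced form.

(4s^2+56s+160)/(s−4)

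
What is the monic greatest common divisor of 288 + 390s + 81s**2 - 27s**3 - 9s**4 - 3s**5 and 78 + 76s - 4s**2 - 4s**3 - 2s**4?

-3 - 2s + s**2

Repeated division with remainder:
  -3s**5 - 9s**4 - 27s**3 + 81s**2 + 390s + 288 = ((3/2)s + 3/2)(-2s**4 - 4s**3 - 4s**2 + 76s + 78) + (-15s**3 - 27s**2 + 159s + 171)
  -2s**4 - 4s**3 - 4s**2 + 76s + 78 = ((2/15)s + 2/75)(-15s**3 - 27s**2 + 159s + 171) + (-(612/25)s**2 + (1224/25)s + 1836/25)
  -15s**3 - 27s**2 + 159s + 171 = ((125/204)s + 475/204)(-(612/25)s**2 + (1224/25)s + 1836/25) + (0)
Last nonzero remainder: -(612/25)s**2 + (1224/25)s + 1836/25. Dividing through by -612/25 gives the monic gcd s**2 - 2s - 3.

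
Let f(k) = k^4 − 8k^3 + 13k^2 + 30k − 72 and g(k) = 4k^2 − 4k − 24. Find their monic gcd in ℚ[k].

k^2 − k − 6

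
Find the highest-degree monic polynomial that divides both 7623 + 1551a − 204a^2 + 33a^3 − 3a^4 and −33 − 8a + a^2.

Apply the Euclidean algorithm:
  −3a^4 + 33a^3 − 204a^2 + 1551a + 7623 = (−3a^2 + 9a − 231)(a^2 − 8a − 33) + (0)
The last nonzero remainder a^2 − 8a − 33 is already monic.

−33 − 8a + a^2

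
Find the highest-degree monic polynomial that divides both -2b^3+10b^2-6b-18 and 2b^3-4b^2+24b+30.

b+1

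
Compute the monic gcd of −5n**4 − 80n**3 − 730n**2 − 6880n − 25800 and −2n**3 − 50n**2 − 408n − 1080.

n**2 + 16n + 60

By polynomial division,
  −5n**4 − 80n**3 − 730n**2 − 6880n − 25800 = ((5/2)n − 45/2)(−2n**3 − 50n**2 − 408n − 1080) + (−835n**2 − 13360n − 50100)
  −2n**3 − 50n**2 − 408n − 1080 = ((2/835)n + 18/835)(−835n**2 − 13360n − 50100) + (0)
Last nonzero remainder: −835n**2 − 13360n − 50100. Dividing through by −835 gives the monic gcd n**2 + 16n + 60.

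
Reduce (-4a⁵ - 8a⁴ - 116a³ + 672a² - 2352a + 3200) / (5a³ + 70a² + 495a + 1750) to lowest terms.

(-4a³ + 20a² - 56a + 64)/(5a + 35)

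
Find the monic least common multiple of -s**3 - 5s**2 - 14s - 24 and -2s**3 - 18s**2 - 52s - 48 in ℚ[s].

Euclidean algorithm in ℚ[s]:
  -s**3 - 5s**2 - 14s - 24 = (1/2)(-2s**3 - 18s**2 - 52s - 48) + (4s**2 + 12s)
  -2s**3 - 18s**2 - 52s - 48 = (-(1/2)s - 3)(4s**2 + 12s) + (-16s - 48)
  4s**2 + 12s = (-(1/4)s)(-16s - 48) + (0)
Last nonzero remainder: -16s - 48. Dividing through by -16 gives the monic gcd s + 3.
Then lcm(f, g) = f·g / gcd(f, g); expanding and making the result monic gives the answer.

s**5 + 11s**4 + 52s**3 + 148s**2 + 256s + 192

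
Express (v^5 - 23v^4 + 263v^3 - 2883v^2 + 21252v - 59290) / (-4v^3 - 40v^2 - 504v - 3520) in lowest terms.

Repeated division with remainder:
  v^5 - 23v^4 + 263v^3 - 2883v^2 + 21252v - 59290 = (-(1/4)v^2 + (33/4)v - 467/4)(-4v^3 - 40v^2 - 504v - 3520) + (-4275v^2 - 8550v - 470250)
  -4v^3 - 40v^2 - 504v - 3520 = ((4/4275)v + 32/4275)(-4275v^2 - 8550v - 470250) + (0)
Last nonzero remainder: -4275v^2 - 8550v - 470250. Dividing through by -4275 gives the monic gcd v^2 + 2v + 110.
Cancel v^2 + 2v + 110 from numerator and denominator to get the reduced form.

(-v^3 + 25v^2 - 203v + 539)/(4v + 32)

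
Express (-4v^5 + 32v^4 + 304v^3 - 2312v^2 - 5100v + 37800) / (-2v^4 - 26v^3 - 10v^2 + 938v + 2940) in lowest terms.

(2v^2 - 28v + 90)/(v + 7)

By polynomial division,
  -4v^5 + 32v^4 + 304v^3 - 2312v^2 - 5100v + 37800 = (2v - 42)(-2v^4 - 26v^3 - 10v^2 + 938v + 2940) + (-768v^3 - 4608v^2 + 28416v + 161280)
  -2v^4 - 26v^3 - 10v^2 + 938v + 2940 = ((1/384)v + 7/384)(-768v^3 - 4608v^2 + 28416v + 161280) + (0)
Last nonzero remainder: -768v^3 - 4608v^2 + 28416v + 161280. Dividing through by -768 gives the monic gcd v^3 + 6v^2 - 37v - 210.
Cancel v^3 + 6v^2 - 37v - 210 from numerator and denominator to get the reduced form.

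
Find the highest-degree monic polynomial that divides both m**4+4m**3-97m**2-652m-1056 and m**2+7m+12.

m**2+7m+12

Euclidean algorithm in ℚ[m]:
  m**4+4m**3-97m**2-652m-1056 = (m**2-3m-88)(m**2+7m+12) + (0)
The last nonzero remainder m**2+7m+12 is already monic.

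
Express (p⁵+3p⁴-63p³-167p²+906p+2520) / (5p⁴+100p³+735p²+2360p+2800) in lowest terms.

Repeated division with remainder:
  p⁵+3p⁴-63p³-167p²+906p+2520 = ((1/5)p-17/5)(5p⁴+100p³+735p²+2360p+2800) + (130p³+1860p²+8370p+12040)
  5p⁴+100p³+735p²+2360p+2800 = ((1/26)p+37/169)(130p³+1860p²+8370p+12040) + ((990/169)p²+(10890/169)p+27720/169)
  130p³+1860p²+8370p+12040 = ((2197/99)p+7267/99)((990/169)p²+(10890/169)p+27720/169) + (0)
Last nonzero remainder: (990/169)p²+(10890/169)p+27720/169. Dividing through by 990/169 gives the monic gcd p²+11p+28.
Cancel p²+11p+28 from numerator and denominator to get the reduced form.

(p³-8p²-3p+90)/(5p²+45p+100)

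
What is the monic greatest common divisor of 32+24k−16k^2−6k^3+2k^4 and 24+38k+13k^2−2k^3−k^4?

Apply the Euclidean algorithm:
  2k^4−6k^3−16k^2+24k+32 = (−2)(−k^4−2k^3+13k^2+38k+24) + (−10k^3+10k^2+100k+80)
  −k^4−2k^3+13k^2+38k+24 = ((1/10)k+3/10)(−10k^3+10k^2+100k+80) + (0)
Last nonzero remainder: −10k^3+10k^2+100k+80. Dividing through by −10 gives the monic gcd k^3−k^2−10k−8.

−8−10k−k^2+k^3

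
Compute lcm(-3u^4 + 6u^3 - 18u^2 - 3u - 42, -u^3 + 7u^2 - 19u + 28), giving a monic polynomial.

By polynomial division,
  -3u^4 + 6u^3 - 18u^2 - 3u - 42 = (3u + 15)(-u^3 + 7u^2 - 19u + 28) + (-66u^2 + 198u - 462)
  -u^3 + 7u^2 - 19u + 28 = ((1/66)u - 2/33)(-66u^2 + 198u - 462) + (0)
Last nonzero remainder: -66u^2 + 198u - 462. Dividing through by -66 gives the monic gcd u^2 - 3u + 7.
Then lcm(f, g) = f·g / gcd(f, g); expanding and making the result monic gives the answer.

u^5 - 6u^4 + 14u^3 - 23u^2 + 10u - 56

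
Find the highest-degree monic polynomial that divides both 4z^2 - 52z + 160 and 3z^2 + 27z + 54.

By polynomial division,
  4z^2 - 52z + 160 = (4/3)(3z^2 + 27z + 54) + (-88z + 88)
  3z^2 + 27z + 54 = (-(3/88)z - 15/44)(-88z + 88) + (84)
  -88z + 88 = (-(22/21)z + 22/21)(84) + (0)
The last nonzero remainder is the constant 84, so the polynomials are coprime and gcd = 1.

1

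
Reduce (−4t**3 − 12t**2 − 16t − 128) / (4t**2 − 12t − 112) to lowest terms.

Euclidean algorithm in ℚ[t]:
  −4t**3 − 12t**2 − 16t − 128 = (−t − 6)(4t**2 − 12t − 112) + (−200t − 800)
  4t**2 − 12t − 112 = (−(1/50)t + 7/50)(−200t − 800) + (0)
Last nonzero remainder: −200t − 800. Dividing through by −200 gives the monic gcd t + 4.
Cancel t + 4 from numerator and denominator to get the reduced form.

(−t**2 + t − 8)/(t − 7)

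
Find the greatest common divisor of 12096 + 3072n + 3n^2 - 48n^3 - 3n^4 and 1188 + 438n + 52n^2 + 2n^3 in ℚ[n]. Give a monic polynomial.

Euclidean algorithm in ℚ[n]:
  -3n^4 - 48n^3 + 3n^2 + 3072n + 12096 = (-(3/2)n + 15)(2n^3 + 52n^2 + 438n + 1188) + (-120n^2 - 1716n - 5724)
  2n^3 + 52n^2 + 438n + 1188 = (-(1/60)n - 39/200)(-120n^2 - 1716n - 5724) + ((399/50)n + 3591/50)
  -120n^2 - 1716n - 5724 = (-(2000/133)n - 10600/133)((399/50)n + 3591/50) + (0)
Last nonzero remainder: (399/50)n + 3591/50. Dividing through by 399/50 gives the monic gcd n + 9.

9 + n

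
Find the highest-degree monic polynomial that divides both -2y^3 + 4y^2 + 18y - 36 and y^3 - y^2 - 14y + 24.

y^2 - 5y + 6

Repeated division with remainder:
  -2y^3 + 4y^2 + 18y - 36 = (-2)(y^3 - y^2 - 14y + 24) + (2y^2 - 10y + 12)
  y^3 - y^2 - 14y + 24 = ((1/2)y + 2)(2y^2 - 10y + 12) + (0)
Last nonzero remainder: 2y^2 - 10y + 12. Dividing through by 2 gives the monic gcd y^2 - 5y + 6.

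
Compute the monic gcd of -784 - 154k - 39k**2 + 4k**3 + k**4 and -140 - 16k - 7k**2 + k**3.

14 + 3k + k**2

Apply the Euclidean algorithm:
  k**4 + 4k**3 - 39k**2 - 154k - 784 = (k + 11)(k**3 - 7k**2 - 16k - 140) + (54k**2 + 162k + 756)
  k**3 - 7k**2 - 16k - 140 = ((1/54)k - 5/27)(54k**2 + 162k + 756) + (0)
Last nonzero remainder: 54k**2 + 162k + 756. Dividing through by 54 gives the monic gcd k**2 + 3k + 14.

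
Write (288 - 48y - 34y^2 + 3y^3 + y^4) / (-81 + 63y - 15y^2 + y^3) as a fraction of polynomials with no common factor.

(-96 - 16y + 6y^2 + y^3)/(27 - 12y + y^2)

Euclidean algorithm in ℚ[y]:
  y^4 + 3y^3 - 34y^2 - 48y + 288 = (y + 18)(y^3 - 15y^2 + 63y - 81) + (173y^2 - 1101y + 1746)
  y^3 - 15y^2 + 63y - 81 = ((1/173)y - 1494/29929)(173y^2 - 1101y + 1746) + (-(61425/29929)y + 184275/29929)
  173y^2 - 1101y + 1746 = (-(5177717/61425)y + 5806226/20475)(-(61425/29929)y + 184275/29929) + (0)
Last nonzero remainder: -(61425/29929)y + 184275/29929. Dividing through by -61425/29929 gives the monic gcd y - 3.
Cancel y - 3 from numerator and denominator to get the reduced form.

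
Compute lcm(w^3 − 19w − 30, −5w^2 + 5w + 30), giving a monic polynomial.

w^4 − 3w^3 − 19w^2 + 27w + 90

Repeated division with remainder:
  w^3 − 19w − 30 = (−(1/5)w − 1/5)(−5w^2 + 5w + 30) + (−12w − 24)
  −5w^2 + 5w + 30 = ((5/12)w − 5/4)(−12w − 24) + (0)
Last nonzero remainder: −12w − 24. Dividing through by −12 gives the monic gcd w + 2.
Then lcm(f, g) = f·g / gcd(f, g); expanding and making the result monic gives the answer.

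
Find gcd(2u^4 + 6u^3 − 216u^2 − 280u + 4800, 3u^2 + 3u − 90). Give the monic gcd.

u^2 + u − 30

Repeated division with remainder:
  2u^4 + 6u^3 − 216u^2 − 280u + 4800 = ((2/3)u^2 + (4/3)u − 160/3)(3u^2 + 3u − 90) + (0)
Last nonzero remainder: 3u^2 + 3u − 90. Dividing through by 3 gives the monic gcd u^2 + u − 30.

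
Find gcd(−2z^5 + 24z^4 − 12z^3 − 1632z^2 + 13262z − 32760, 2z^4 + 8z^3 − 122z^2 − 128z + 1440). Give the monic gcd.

z^2 + 4z − 45

Apply the Euclidean algorithm:
  −2z^5 + 24z^4 − 12z^3 − 1632z^2 + 13262z − 32760 = (−z + 16)(2z^4 + 8z^3 − 122z^2 − 128z + 1440) + (−262z^3 + 192z^2 + 16750z − 55800)
  2z^4 + 8z^3 − 122z^2 − 128z + 1440 = (−(1/131)z − 620/17161)(−262z^3 + 192z^2 + 16750z − 55800) + ((219648/17161)z^2 + (878592/17161)z − 9884160/17161)
  −262z^3 + 192z^2 + 16750z − 55800 = (−(2248091/109824)z + 2659955/27456)((219648/17161)z^2 + (878592/17161)z − 9884160/17161) + (0)
Last nonzero remainder: (219648/17161)z^2 + (878592/17161)z − 9884160/17161. Dividing through by 219648/17161 gives the monic gcd z^2 + 4z − 45.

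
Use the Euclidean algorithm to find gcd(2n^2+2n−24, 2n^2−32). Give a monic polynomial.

Apply the Euclidean algorithm:
  2n^2+2n−24 = (2n^2−32) + (2n+8)
  2n^2−32 = (n−4)(2n+8) + (0)
Last nonzero remainder: 2n+8. Dividing through by 2 gives the monic gcd n+4.

n+4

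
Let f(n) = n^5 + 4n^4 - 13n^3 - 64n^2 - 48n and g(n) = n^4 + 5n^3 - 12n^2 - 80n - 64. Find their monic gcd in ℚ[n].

Euclidean algorithm in ℚ[n]:
  n^5 + 4n^4 - 13n^3 - 64n^2 - 48n = (n - 1)(n^4 + 5n^3 - 12n^2 - 80n - 64) + (4n^3 + 4n^2 - 64n - 64)
  n^4 + 5n^3 - 12n^2 - 80n - 64 = ((1/4)n + 1)(4n^3 + 4n^2 - 64n - 64) + (0)
Last nonzero remainder: 4n^3 + 4n^2 - 64n - 64. Dividing through by 4 gives the monic gcd n^3 + n^2 - 16n - 16.

n^3 + n^2 - 16n - 16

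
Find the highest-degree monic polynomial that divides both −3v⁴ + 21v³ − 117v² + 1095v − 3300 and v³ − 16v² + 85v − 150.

v² − 10v + 25

Apply the Euclidean algorithm:
  −3v⁴ + 21v³ − 117v² + 1095v − 3300 = (−3v − 27)(v³ − 16v² + 85v − 150) + (−294v² + 2940v − 7350)
  v³ − 16v² + 85v − 150 = (−(1/294)v + 1/49)(−294v² + 2940v − 7350) + (0)
Last nonzero remainder: −294v² + 2940v − 7350. Dividing through by −294 gives the monic gcd v² − 10v + 25.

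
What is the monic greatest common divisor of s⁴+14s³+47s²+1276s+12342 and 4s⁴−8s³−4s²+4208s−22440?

s³+3s²+14s+1122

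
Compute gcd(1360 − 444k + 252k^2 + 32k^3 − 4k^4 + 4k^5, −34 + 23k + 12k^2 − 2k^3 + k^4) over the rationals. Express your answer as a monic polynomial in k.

17 − 3k + k^2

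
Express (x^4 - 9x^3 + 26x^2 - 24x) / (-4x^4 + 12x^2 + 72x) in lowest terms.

Apply the Euclidean algorithm:
  x^4 - 9x^3 + 26x^2 - 24x = (-1/4)(-4x^4 + 12x^2 + 72x) + (-9x^3 + 29x^2 - 6x)
  -4x^4 + 12x^2 + 72x = ((4/9)x + 116/81)(-9x^3 + 29x^2 - 6x) + (-(2176/81)x^2 + (2176/27)x)
  -9x^3 + 29x^2 - 6x = ((729/2176)x - 81/1088)(-(2176/81)x^2 + (2176/27)x) + (0)
Last nonzero remainder: -(2176/81)x^2 + (2176/27)x. Dividing through by -2176/81 gives the monic gcd x^2 - 3x.
Cancel x^2 - 3x from numerator and denominator to get the reduced form.

(-x^2 + 6x - 8)/(4x^2 + 12x + 24)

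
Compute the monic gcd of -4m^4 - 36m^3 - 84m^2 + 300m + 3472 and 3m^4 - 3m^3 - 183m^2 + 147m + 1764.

m^2 + 3m - 28

Apply the Euclidean algorithm:
  -4m^4 - 36m^3 - 84m^2 + 300m + 3472 = (-4/3)(3m^4 - 3m^3 - 183m^2 + 147m + 1764) + (-40m^3 - 328m^2 + 496m + 5824)
  3m^4 - 3m^3 - 183m^2 + 147m + 1764 = (-(3/40)m + 69/100)(-40m^3 - 328m^2 + 496m + 5824) + ((2013/25)m^2 + (6039/25)m - 56364/25)
  -40m^3 - 328m^2 + 496m + 5824 = (-(1000/2013)m - 5200/2013)((2013/25)m^2 + (6039/25)m - 56364/25) + (0)
Last nonzero remainder: (2013/25)m^2 + (6039/25)m - 56364/25. Dividing through by 2013/25 gives the monic gcd m^2 + 3m - 28.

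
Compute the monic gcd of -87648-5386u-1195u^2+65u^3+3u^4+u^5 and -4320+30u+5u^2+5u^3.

Euclidean algorithm in ℚ[u]:
  u^5+3u^4+65u^3-1195u^2-5386u-87648 = ((1/5)u^2+(2/5)u+57/5)(5u^3+5u^2+30u-4320) + (-400u^2-4000u-38400)
  5u^3+5u^2+30u-4320 = (-(1/80)u+9/80)(-400u^2-4000u-38400) + (0)
Last nonzero remainder: -400u^2-4000u-38400. Dividing through by -400 gives the monic gcd u^2+10u+96.

96+10u+u^2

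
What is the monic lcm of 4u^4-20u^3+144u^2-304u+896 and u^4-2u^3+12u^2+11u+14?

u^6-4u^5+32u^4-45u^3+184u^2+148u+224

By polynomial division,
  4u^4-20u^3+144u^2-304u+896 = (4)(u^4-2u^3+12u^2+11u+14) + (-12u^3+96u^2-348u+840)
  u^4-2u^3+12u^2+11u+14 = (-(1/12)u-1/2)(-12u^3+96u^2-348u+840) + (31u^2-93u+434)
  -12u^3+96u^2-348u+840 = (-(12/31)u+60/31)(31u^2-93u+434) + (0)
Last nonzero remainder: 31u^2-93u+434. Dividing through by 31 gives the monic gcd u^2-3u+14.
Then lcm(f, g) = f·g / gcd(f, g); expanding and making the result monic gives the answer.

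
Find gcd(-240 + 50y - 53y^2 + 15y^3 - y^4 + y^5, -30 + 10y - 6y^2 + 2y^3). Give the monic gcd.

-15 + 5y - 3y^2 + y^3

Euclidean algorithm in ℚ[y]:
  y^5 - y^4 + 15y^3 - 53y^2 + 50y - 240 = ((1/2)y^2 + y + 8)(2y^3 - 6y^2 + 10y - 30) + (0)
Last nonzero remainder: 2y^3 - 6y^2 + 10y - 30. Dividing through by 2 gives the monic gcd y^3 - 3y^2 + 5y - 15.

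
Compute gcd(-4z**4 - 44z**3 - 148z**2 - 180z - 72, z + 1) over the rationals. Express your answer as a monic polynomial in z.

z + 1

Repeated division with remainder:
  -4z**4 - 44z**3 - 148z**2 - 180z - 72 = (-4z**3 - 40z**2 - 108z - 72)(z + 1) + (0)
The last nonzero remainder z + 1 is already monic.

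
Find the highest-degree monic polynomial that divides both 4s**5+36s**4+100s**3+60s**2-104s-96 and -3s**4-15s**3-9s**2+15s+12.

s**3+4s**2-s-4

Apply the Euclidean algorithm:
  4s**5+36s**4+100s**3+60s**2-104s-96 = (-(4/3)s-16/3)(-3s**4-15s**3-9s**2+15s+12) + (8s**3+32s**2-8s-32)
  -3s**4-15s**3-9s**2+15s+12 = (-(3/8)s-3/8)(8s**3+32s**2-8s-32) + (0)
Last nonzero remainder: 8s**3+32s**2-8s-32. Dividing through by 8 gives the monic gcd s**3+4s**2-s-4.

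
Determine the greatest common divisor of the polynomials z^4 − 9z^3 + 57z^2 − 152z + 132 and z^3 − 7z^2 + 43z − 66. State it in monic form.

z^3 − 7z^2 + 43z − 66

Apply the Euclidean algorithm:
  z^4 − 9z^3 + 57z^2 − 152z + 132 = (z − 2)(z^3 − 7z^2 + 43z − 66) + (0)
The last nonzero remainder z^3 − 7z^2 + 43z − 66 is already monic.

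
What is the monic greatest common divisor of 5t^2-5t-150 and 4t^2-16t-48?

Apply the Euclidean algorithm:
  5t^2-5t-150 = (5/4)(4t^2-16t-48) + (15t-90)
  4t^2-16t-48 = ((4/15)t+8/15)(15t-90) + (0)
Last nonzero remainder: 15t-90. Dividing through by 15 gives the monic gcd t-6.

t-6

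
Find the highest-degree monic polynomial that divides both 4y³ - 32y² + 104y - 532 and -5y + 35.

y - 7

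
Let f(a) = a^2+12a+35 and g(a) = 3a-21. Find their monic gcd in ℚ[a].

1

Repeated division with remainder:
  a^2+12a+35 = ((1/3)a+19/3)(3a-21) + (168)
  3a-21 = ((1/56)a-1/8)(168) + (0)
The last nonzero remainder is the constant 168, so the polynomials are coprime and gcd = 1.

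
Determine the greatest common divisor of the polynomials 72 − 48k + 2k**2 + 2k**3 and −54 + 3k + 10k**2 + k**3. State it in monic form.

−2 + k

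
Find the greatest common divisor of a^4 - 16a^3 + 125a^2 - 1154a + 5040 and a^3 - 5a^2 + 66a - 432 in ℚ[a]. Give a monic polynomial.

a^2 + a + 72

Apply the Euclidean algorithm:
  a^4 - 16a^3 + 125a^2 - 1154a + 5040 = (a - 11)(a^3 - 5a^2 + 66a - 432) + (4a^2 + 4a + 288)
  a^3 - 5a^2 + 66a - 432 = ((1/4)a - 3/2)(4a^2 + 4a + 288) + (0)
Last nonzero remainder: 4a^2 + 4a + 288. Dividing through by 4 gives the monic gcd a^2 + a + 72.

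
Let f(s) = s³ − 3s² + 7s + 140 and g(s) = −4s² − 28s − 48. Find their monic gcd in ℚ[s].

Repeated division with remainder:
  s³ − 3s² + 7s + 140 = (−(1/4)s + 5/2)(−4s² − 28s − 48) + (65s + 260)
  −4s² − 28s − 48 = (−(4/65)s − 12/65)(65s + 260) + (0)
Last nonzero remainder: 65s + 260. Dividing through by 65 gives the monic gcd s + 4.

s + 4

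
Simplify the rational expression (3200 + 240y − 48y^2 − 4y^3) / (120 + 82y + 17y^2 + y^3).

(320 − 8y − 4y^2)/(12 + 7y + y^2)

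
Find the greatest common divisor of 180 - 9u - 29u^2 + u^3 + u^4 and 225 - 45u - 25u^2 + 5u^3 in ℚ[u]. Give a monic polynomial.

-9 + u^2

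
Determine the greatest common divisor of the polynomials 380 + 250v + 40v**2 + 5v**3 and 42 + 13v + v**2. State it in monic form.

1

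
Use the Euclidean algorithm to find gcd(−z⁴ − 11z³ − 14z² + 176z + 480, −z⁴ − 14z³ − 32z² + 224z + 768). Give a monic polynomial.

z³ + 6z² − 16z − 96

Repeated division with remainder:
  −z⁴ − 11z³ − 14z² + 176z + 480 = (−z⁴ − 14z³ − 32z² + 224z + 768) + (3z³ + 18z² − 48z − 288)
  −z⁴ − 14z³ − 32z² + 224z + 768 = (−(1/3)z − 8/3)(3z³ + 18z² − 48z − 288) + (0)
Last nonzero remainder: 3z³ + 18z² − 48z − 288. Dividing through by 3 gives the monic gcd z³ + 6z² − 16z − 96.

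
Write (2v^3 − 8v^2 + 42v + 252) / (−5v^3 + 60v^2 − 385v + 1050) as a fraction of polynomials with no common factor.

Apply the Euclidean algorithm:
  2v^3 − 8v^2 + 42v + 252 = (−2/5)(−5v^3 + 60v^2 − 385v + 1050) + (16v^2 − 112v + 672)
  −5v^3 + 60v^2 − 385v + 1050 = (−(5/16)v + 25/16)(16v^2 − 112v + 672) + (0)
Last nonzero remainder: 16v^2 − 112v + 672. Dividing through by 16 gives the monic gcd v^2 − 7v + 42.
Cancel v^2 − 7v + 42 from numerator and denominator to get the reduced form.

(−2v − 6)/(5v − 25)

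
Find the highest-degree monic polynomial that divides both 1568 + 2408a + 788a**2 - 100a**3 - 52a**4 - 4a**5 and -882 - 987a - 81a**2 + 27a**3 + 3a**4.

49 + 63a + 15a**2 + a**3

Apply the Euclidean algorithm:
  -4a**5 - 52a**4 - 100a**3 + 788a**2 + 2408a + 1568 = (-(4/3)a - 16/3)(3a**4 + 27a**3 - 81a**2 - 987a - 882) + (-64a**3 - 960a**2 - 4032a - 3136)
  3a**4 + 27a**3 - 81a**2 - 987a - 882 = (-(3/64)a + 9/32)(-64a**3 - 960a**2 - 4032a - 3136) + (0)
Last nonzero remainder: -64a**3 - 960a**2 - 4032a - 3136. Dividing through by -64 gives the monic gcd a**3 + 15a**2 + 63a + 49.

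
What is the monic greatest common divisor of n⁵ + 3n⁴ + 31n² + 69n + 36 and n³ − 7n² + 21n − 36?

n² − 3n + 9

Repeated division with remainder:
  n⁵ + 3n⁴ + 31n² + 69n + 36 = (n² + 10n + 49)(n³ − 7n² + 21n − 36) + (200n² − 600n + 1800)
  n³ − 7n² + 21n − 36 = ((1/200)n − 1/50)(200n² − 600n + 1800) + (0)
Last nonzero remainder: 200n² − 600n + 1800. Dividing through by 200 gives the monic gcd n² − 3n + 9.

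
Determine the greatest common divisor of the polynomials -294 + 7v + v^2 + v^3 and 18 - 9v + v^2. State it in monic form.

-6 + v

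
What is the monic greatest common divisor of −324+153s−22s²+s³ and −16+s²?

−4+s

Euclidean algorithm in ℚ[s]:
  s³−22s²+153s−324 = (s−22)(s²−16) + (169s−676)
  s²−16 = ((1/169)s+4/169)(169s−676) + (0)
Last nonzero remainder: 169s−676. Dividing through by 169 gives the monic gcd s−4.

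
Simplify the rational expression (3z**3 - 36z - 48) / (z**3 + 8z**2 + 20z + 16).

By polynomial division,
  3z**3 - 36z - 48 = (3)(z**3 + 8z**2 + 20z + 16) + (-24z**2 - 96z - 96)
  z**3 + 8z**2 + 20z + 16 = (-(1/24)z - 1/6)(-24z**2 - 96z - 96) + (0)
Last nonzero remainder: -24z**2 - 96z - 96. Dividing through by -24 gives the monic gcd z**2 + 4z + 4.
Cancel z**2 + 4z + 4 from numerator and denominator to get the reduced form.

(3z - 12)/(z + 4)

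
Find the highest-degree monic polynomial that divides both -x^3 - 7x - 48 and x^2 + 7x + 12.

By polynomial division,
  -x^3 - 7x - 48 = (-x + 7)(x^2 + 7x + 12) + (-44x - 132)
  x^2 + 7x + 12 = (-(1/44)x - 1/11)(-44x - 132) + (0)
Last nonzero remainder: -44x - 132. Dividing through by -44 gives the monic gcd x + 3.

x + 3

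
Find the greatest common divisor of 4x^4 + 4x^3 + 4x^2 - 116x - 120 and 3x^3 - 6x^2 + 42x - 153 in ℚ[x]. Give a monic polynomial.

x - 3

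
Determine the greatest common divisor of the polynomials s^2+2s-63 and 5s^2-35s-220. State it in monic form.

1

Repeated division with remainder:
  s^2+2s-63 = (1/5)(5s^2-35s-220) + (9s-19)
  5s^2-35s-220 = ((5/9)s-220/81)(9s-19) + (-22000/81)
  9s-19 = (-(729/22000)s+1539/22000)(-22000/81) + (0)
The last nonzero remainder is the constant -22000/81, so the polynomials are coprime and gcd = 1.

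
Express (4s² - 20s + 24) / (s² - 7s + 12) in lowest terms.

By polynomial division,
  4s² - 20s + 24 = (4)(s² - 7s + 12) + (8s - 24)
  s² - 7s + 12 = ((1/8)s - 1/2)(8s - 24) + (0)
Last nonzero remainder: 8s - 24. Dividing through by 8 gives the monic gcd s - 3.
Cancel s - 3 from numerator and denominator to get the reduced form.

(4s - 8)/(s - 4)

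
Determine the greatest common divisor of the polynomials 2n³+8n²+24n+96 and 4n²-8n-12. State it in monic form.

Euclidean algorithm in ℚ[n]:
  2n³+8n²+24n+96 = ((1/2)n+3)(4n²-8n-12) + (54n+132)
  4n²-8n-12 = ((2/27)n-80/243)(54n+132) + (2548/81)
  54n+132 = ((2187/1274)n+2673/637)(2548/81) + (0)
The last nonzero remainder is the constant 2548/81, so the polynomials are coprime and gcd = 1.

1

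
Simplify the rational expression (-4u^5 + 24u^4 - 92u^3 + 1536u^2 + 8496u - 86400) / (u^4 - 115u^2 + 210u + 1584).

(-4u^3 - 32u^2 - 348u - 1800)/(u^2 + 14u + 33)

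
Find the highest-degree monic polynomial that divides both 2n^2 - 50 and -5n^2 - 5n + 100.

n + 5

Repeated division with remainder:
  2n^2 - 50 = (-2/5)(-5n^2 - 5n + 100) + (-2n - 10)
  -5n^2 - 5n + 100 = ((5/2)n - 10)(-2n - 10) + (0)
Last nonzero remainder: -2n - 10. Dividing through by -2 gives the monic gcd n + 5.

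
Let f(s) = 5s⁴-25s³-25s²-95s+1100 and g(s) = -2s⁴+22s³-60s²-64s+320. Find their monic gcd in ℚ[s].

s²-9s+20

Apply the Euclidean algorithm:
  5s⁴-25s³-25s²-95s+1100 = (-5/2)(-2s⁴+22s³-60s²-64s+320) + (30s³-175s²-255s+1900)
  -2s⁴+22s³-60s²-64s+320 = (-(1/15)s+31/90)(30s³-175s²-255s+1900) + (-(301/18)s²+(301/2)s-3010/9)
  30s³-175s²-255s+1900 = (-(540/301)s-1710/301)(-(301/18)s²+(301/2)s-3010/9) + (0)
Last nonzero remainder: -(301/18)s²+(301/2)s-3010/9. Dividing through by -301/18 gives the monic gcd s²-9s+20.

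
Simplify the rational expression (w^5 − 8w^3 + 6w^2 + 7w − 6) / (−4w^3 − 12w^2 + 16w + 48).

By polynomial division,
  w^5 − 8w^3 + 6w^2 + 7w − 6 = (−(1/4)w^2 + (3/4)w − 5/4)(−4w^3 − 12w^2 + 16w + 48) + (−9w^2 − 9w + 54)
  −4w^3 − 12w^2 + 16w + 48 = ((4/9)w + 8/9)(−9w^2 − 9w + 54) + (0)
Last nonzero remainder: −9w^2 − 9w + 54. Dividing through by −9 gives the monic gcd w^2 + w − 6.
Cancel w^2 + w − 6 from numerator and denominator to get the reduced form.

(−w^3 + w^2 + w − 1)/(4w + 8)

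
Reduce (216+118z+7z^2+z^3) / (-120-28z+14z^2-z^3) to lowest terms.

Apply the Euclidean algorithm:
  z^3+7z^2+118z+216 = (-1)(-z^3+14z^2-28z-120) + (21z^2+90z+96)
  -z^3+14z^2-28z-120 = (-(1/21)z+128/147)(21z^2+90z+96) + (-(4988/49)z-9976/49)
  21z^2+90z+96 = (-(1029/4988)z-588/1247)(-(4988/49)z-9976/49) + (0)
Last nonzero remainder: -(4988/49)z-9976/49. Dividing through by -4988/49 gives the monic gcd z+2.
Cancel z+2 from numerator and denominator to get the reduced form.

(-108-5z-z^2)/(60-16z+z^2)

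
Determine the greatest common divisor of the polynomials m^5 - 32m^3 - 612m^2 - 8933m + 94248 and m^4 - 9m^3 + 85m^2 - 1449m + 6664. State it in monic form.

m^3 - 2m^2 + 71m - 952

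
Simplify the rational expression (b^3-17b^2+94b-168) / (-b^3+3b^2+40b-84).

Apply the Euclidean algorithm:
  b^3-17b^2+94b-168 = (-1)(-b^3+3b^2+40b-84) + (-14b^2+134b-252)
  -b^3+3b^2+40b-84 = ((1/14)b+23/49)(-14b^2+134b-252) + (-(240/49)b+240/7)
  -14b^2+134b-252 = ((343/120)b-147/20)(-(240/49)b+240/7) + (0)
Last nonzero remainder: -(240/49)b+240/7. Dividing through by -240/49 gives the monic gcd b-7.
Cancel b-7 from numerator and denominator to get the reduced form.

(-b^2+10b-24)/(b^2+4b-12)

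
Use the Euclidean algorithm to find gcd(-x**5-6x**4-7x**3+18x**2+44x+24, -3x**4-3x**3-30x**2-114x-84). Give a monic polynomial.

Repeated division with remainder:
  -x**5-6x**4-7x**3+18x**2+44x+24 = ((1/3)x+5/3)(-3x**4-3x**3-30x**2-114x-84) + (8x**3+106x**2+262x+164)
  -3x**4-3x**3-30x**2-114x-84 = (-(3/8)x+147/32)(8x**3+106x**2+262x+164) + (-(6699/16)x**2-(20097/16)x-6699/8)
  8x**3+106x**2+262x+164 = (-(128/6699)x-1312/6699)(-(6699/16)x**2-(20097/16)x-6699/8) + (0)
Last nonzero remainder: -(6699/16)x**2-(20097/16)x-6699/8. Dividing through by -6699/16 gives the monic gcd x**2+3x+2.

x**2+3x+2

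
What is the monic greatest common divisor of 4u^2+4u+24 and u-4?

1

Euclidean algorithm in ℚ[u]:
  4u^2+4u+24 = (4u+20)(u-4) + (104)
  u-4 = ((1/104)u-1/26)(104) + (0)
The last nonzero remainder is the constant 104, so the polynomials are coprime and gcd = 1.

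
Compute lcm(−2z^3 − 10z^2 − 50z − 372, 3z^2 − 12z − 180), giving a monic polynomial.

z^4 − 5z^3 − 25z^2 − 64z − 1860

Euclidean algorithm in ℚ[z]:
  −2z^3 − 10z^2 − 50z − 372 = (−(2/3)z − 6)(3z^2 − 12z − 180) + (−242z − 1452)
  3z^2 − 12z − 180 = (−(3/242)z + 15/121)(−242z − 1452) + (0)
Last nonzero remainder: −242z − 1452. Dividing through by −242 gives the monic gcd z + 6.
Then lcm(f, g) = f·g / gcd(f, g); expanding and making the result monic gives the answer.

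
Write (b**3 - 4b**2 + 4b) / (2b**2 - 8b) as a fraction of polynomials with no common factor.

Euclidean algorithm in ℚ[b]:
  b**3 - 4b**2 + 4b = ((1/2)b)(2b**2 - 8b) + (4b)
  2b**2 - 8b = ((1/2)b - 2)(4b) + (0)
Last nonzero remainder: 4b. Dividing through by 4 gives the monic gcd b.
Cancel b from numerator and denominator to get the reduced form.

(b**2 - 4b + 4)/(2b - 8)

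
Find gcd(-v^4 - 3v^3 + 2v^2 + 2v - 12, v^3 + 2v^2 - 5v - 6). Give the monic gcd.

v + 3

Repeated division with remainder:
  -v^4 - 3v^3 + 2v^2 + 2v - 12 = (-v - 1)(v^3 + 2v^2 - 5v - 6) + (-v^2 - 9v - 18)
  v^3 + 2v^2 - 5v - 6 = (-v + 7)(-v^2 - 9v - 18) + (40v + 120)
  -v^2 - 9v - 18 = (-(1/40)v - 3/20)(40v + 120) + (0)
Last nonzero remainder: 40v + 120. Dividing through by 40 gives the monic gcd v + 3.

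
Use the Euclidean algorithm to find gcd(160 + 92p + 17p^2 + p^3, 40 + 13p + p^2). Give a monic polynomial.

40 + 13p + p^2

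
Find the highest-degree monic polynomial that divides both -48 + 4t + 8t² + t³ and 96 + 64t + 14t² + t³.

By polynomial division,
  t³ + 8t² + 4t - 48 = (t³ + 14t² + 64t + 96) + (-6t² - 60t - 144)
  t³ + 14t² + 64t + 96 = (-(1/6)t - 2/3)(-6t² - 60t - 144) + (0)
Last nonzero remainder: -6t² - 60t - 144. Dividing through by -6 gives the monic gcd t² + 10t + 24.

24 + 10t + t²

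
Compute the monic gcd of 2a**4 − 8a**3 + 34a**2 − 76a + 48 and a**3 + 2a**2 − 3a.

By polynomial division,
  2a**4 − 8a**3 + 34a**2 − 76a + 48 = (2a − 12)(a**3 + 2a**2 − 3a) + (64a**2 − 112a + 48)
  a**3 + 2a**2 − 3a = ((1/64)a + 15/256)(64a**2 − 112a + 48) + ((45/16)a − 45/16)
  64a**2 − 112a + 48 = ((1024/45)a − 256/15)((45/16)a − 45/16) + (0)
Last nonzero remainder: (45/16)a − 45/16. Dividing through by 45/16 gives the monic gcd a − 1.

a − 1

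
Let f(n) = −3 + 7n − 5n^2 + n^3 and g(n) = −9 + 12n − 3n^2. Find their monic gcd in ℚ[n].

3 − 4n + n^2

By polynomial division,
  n^3 − 5n^2 + 7n − 3 = (−(1/3)n + 1/3)(−3n^2 + 12n − 9) + (0)
Last nonzero remainder: −3n^2 + 12n − 9. Dividing through by −3 gives the monic gcd n^2 − 4n + 3.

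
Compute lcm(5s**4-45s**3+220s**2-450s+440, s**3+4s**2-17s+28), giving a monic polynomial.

s**5-2s**4-19s**3+218s**2-542s+616

Repeated division with remainder:
  5s**4-45s**3+220s**2-450s+440 = (5s-65)(s**3+4s**2-17s+28) + (565s**2-1695s+2260)
  s**3+4s**2-17s+28 = ((1/565)s+7/565)(565s**2-1695s+2260) + (0)
Last nonzero remainder: 565s**2-1695s+2260. Dividing through by 565 gives the monic gcd s**2-3s+4.
Then lcm(f, g) = f·g / gcd(f, g); expanding and making the result monic gives the answer.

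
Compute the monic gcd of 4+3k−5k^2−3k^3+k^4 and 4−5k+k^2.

4−5k+k^2

Apply the Euclidean algorithm:
  k^4−3k^3−5k^2+3k+4 = (k^2+2k+1)(k^2−5k+4) + (0)
The last nonzero remainder k^2−5k+4 is already monic.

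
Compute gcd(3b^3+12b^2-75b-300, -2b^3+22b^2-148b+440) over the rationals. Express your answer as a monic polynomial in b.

Apply the Euclidean algorithm:
  3b^3+12b^2-75b-300 = (-3/2)(-2b^3+22b^2-148b+440) + (45b^2-297b+360)
  -2b^3+22b^2-148b+440 = (-(2/45)b+44/225)(45b^2-297b+360) + (-(1848/25)b+1848/5)
  45b^2-297b+360 = (-(375/616)b+75/77)(-(1848/25)b+1848/5) + (0)
Last nonzero remainder: -(1848/25)b+1848/5. Dividing through by -1848/25 gives the monic gcd b-5.

b-5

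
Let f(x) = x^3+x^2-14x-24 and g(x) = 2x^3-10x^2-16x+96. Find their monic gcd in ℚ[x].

x^2-x-12

Repeated division with remainder:
  x^3+x^2-14x-24 = (1/2)(2x^3-10x^2-16x+96) + (6x^2-6x-72)
  2x^3-10x^2-16x+96 = ((1/3)x-4/3)(6x^2-6x-72) + (0)
Last nonzero remainder: 6x^2-6x-72. Dividing through by 6 gives the monic gcd x^2-x-12.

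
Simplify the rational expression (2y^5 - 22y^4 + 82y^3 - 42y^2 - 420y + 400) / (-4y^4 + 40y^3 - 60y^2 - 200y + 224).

By polynomial division,
  2y^5 - 22y^4 + 82y^3 - 42y^2 - 420y + 400 = (-(1/2)y + 1/2)(-4y^4 + 40y^3 - 60y^2 - 200y + 224) + (32y^3 - 112y^2 - 208y + 288)
  -4y^4 + 40y^3 - 60y^2 - 200y + 224 = (-(1/8)y + 13/16)(32y^3 - 112y^2 - 208y + 288) + (5y^2 + 5y - 10)
  32y^3 - 112y^2 - 208y + 288 = ((32/5)y - 144/5)(5y^2 + 5y - 10) + (0)
Last nonzero remainder: 5y^2 + 5y - 10. Dividing through by 5 gives the monic gcd y^2 + y - 2.
Cancel y^2 + y - 2 from numerator and denominator to get the reduced form.

(-y^3 + 12y^2 - 55y + 100)/(2y^2 - 22y + 56)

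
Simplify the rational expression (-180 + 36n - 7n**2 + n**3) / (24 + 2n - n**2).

(-30 + n - n**2)/(4 + n)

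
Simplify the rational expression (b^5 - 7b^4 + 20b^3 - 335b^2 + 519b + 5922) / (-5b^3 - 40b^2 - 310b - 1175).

(-b^3 + 10b^2 - 3b - 126)/(5b + 25)

Repeated division with remainder:
  b^5 - 7b^4 + 20b^3 - 335b^2 + 519b + 5922 = (-(1/5)b^2 + 3b - 78/5)(-5b^3 - 40b^2 - 310b - 1175) + (-264b^2 - 792b - 12408)
  -5b^3 - 40b^2 - 310b - 1175 = ((5/264)b + 25/264)(-264b^2 - 792b - 12408) + (0)
Last nonzero remainder: -264b^2 - 792b - 12408. Dividing through by -264 gives the monic gcd b^2 + 3b + 47.
Cancel b^2 + 3b + 47 from numerator and denominator to get the reduced form.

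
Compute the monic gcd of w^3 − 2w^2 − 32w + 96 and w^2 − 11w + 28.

By polynomial division,
  w^3 − 2w^2 − 32w + 96 = (w + 9)(w^2 − 11w + 28) + (39w − 156)
  w^2 − 11w + 28 = ((1/39)w − 7/39)(39w − 156) + (0)
Last nonzero remainder: 39w − 156. Dividing through by 39 gives the monic gcd w − 4.

w − 4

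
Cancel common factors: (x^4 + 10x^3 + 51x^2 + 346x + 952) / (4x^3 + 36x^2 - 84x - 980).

(x^3 + 3x^2 + 30x + 136)/(4x^2 + 8x - 140)

Euclidean algorithm in ℚ[x]:
  x^4 + 10x^3 + 51x^2 + 346x + 952 = ((1/4)x + 1/4)(4x^3 + 36x^2 - 84x - 980) + (63x^2 + 612x + 1197)
  4x^3 + 36x^2 - 84x - 980 = ((4/63)x - 20/441)(63x^2 + 612x + 1197) + (-(6480/49)x - 6480/7)
  63x^2 + 612x + 1197 = (-(343/720)x - 931/720)(-(6480/49)x - 6480/7) + (0)
Last nonzero remainder: -(6480/49)x - 6480/7. Dividing through by -6480/49 gives the monic gcd x + 7.
Cancel x + 7 from numerator and denominator to get the reduced form.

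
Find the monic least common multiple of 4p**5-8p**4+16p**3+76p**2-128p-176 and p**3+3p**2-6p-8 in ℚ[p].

By polynomial division,
  4p**5-8p**4+16p**3+76p**2-128p-176 = (4p**2-20p+100)(p**3+3p**2-6p-8) + (-312p**2+312p+624)
  p**3+3p**2-6p-8 = (-(1/312)p-1/78)(-312p**2+312p+624) + (0)
Last nonzero remainder: -312p**2+312p+624. Dividing through by -312 gives the monic gcd p**2-p-2.
Then lcm(f, g) = f·g / gcd(f, g); expanding and making the result monic gives the answer.

p**6+2p**5-4p**4+35p**3+44p**2-172p-176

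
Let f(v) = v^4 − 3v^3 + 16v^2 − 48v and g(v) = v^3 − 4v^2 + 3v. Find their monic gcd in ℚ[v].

v^2 − 3v

Euclidean algorithm in ℚ[v]:
  v^4 − 3v^3 + 16v^2 − 48v = (v + 1)(v^3 − 4v^2 + 3v) + (17v^2 − 51v)
  v^3 − 4v^2 + 3v = ((1/17)v − 1/17)(17v^2 − 51v) + (0)
Last nonzero remainder: 17v^2 − 51v. Dividing through by 17 gives the monic gcd v^2 − 3v.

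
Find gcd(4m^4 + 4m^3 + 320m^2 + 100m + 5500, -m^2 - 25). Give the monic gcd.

By polynomial division,
  4m^4 + 4m^3 + 320m^2 + 100m + 5500 = (-4m^2 - 4m - 220)(-m^2 - 25) + (0)
Last nonzero remainder: -m^2 - 25. Dividing through by -1 gives the monic gcd m^2 + 25.

m^2 + 25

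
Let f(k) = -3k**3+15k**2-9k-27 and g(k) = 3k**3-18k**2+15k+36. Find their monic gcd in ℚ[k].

Repeated division with remainder:
  -3k**3+15k**2-9k-27 = (-1)(3k**3-18k**2+15k+36) + (-3k**2+6k+9)
  3k**3-18k**2+15k+36 = (-k+4)(-3k**2+6k+9) + (0)
Last nonzero remainder: -3k**2+6k+9. Dividing through by -3 gives the monic gcd k**2-2k-3.

k**2-2k-3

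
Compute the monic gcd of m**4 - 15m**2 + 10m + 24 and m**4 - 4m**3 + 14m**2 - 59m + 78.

m**2 - 5m + 6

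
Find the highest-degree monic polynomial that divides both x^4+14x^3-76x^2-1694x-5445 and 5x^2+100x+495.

By polynomial division,
  x^4+14x^3-76x^2-1694x-5445 = ((1/5)x^2-(6/5)x-11)(5x^2+100x+495) + (0)
Last nonzero remainder: 5x^2+100x+495. Dividing through by 5 gives the monic gcd x^2+20x+99.

x^2+20x+99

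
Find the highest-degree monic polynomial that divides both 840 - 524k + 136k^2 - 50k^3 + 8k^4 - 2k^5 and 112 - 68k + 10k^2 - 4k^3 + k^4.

-28 + 10k + k^3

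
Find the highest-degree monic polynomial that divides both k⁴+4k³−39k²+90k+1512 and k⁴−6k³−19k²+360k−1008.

k³−2k²−27k+252

Apply the Euclidean algorithm:
  k⁴+4k³−39k²+90k+1512 = (k⁴−6k³−19k²+360k−1008) + (10k³−20k²−270k+2520)
  k⁴−6k³−19k²+360k−1008 = ((1/10)k−2/5)(10k³−20k²−270k+2520) + (0)
Last nonzero remainder: 10k³−20k²−270k+2520. Dividing through by 10 gives the monic gcd k³−2k²−27k+252.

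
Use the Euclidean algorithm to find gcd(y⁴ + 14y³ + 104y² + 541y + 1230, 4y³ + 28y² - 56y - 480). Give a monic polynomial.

Repeated division with remainder:
  y⁴ + 14y³ + 104y² + 541y + 1230 = ((1/4)y + 7/4)(4y³ + 28y² - 56y - 480) + (69y² + 759y + 2070)
  4y³ + 28y² - 56y - 480 = ((4/69)y - 16/69)(69y² + 759y + 2070) + (0)
Last nonzero remainder: 69y² + 759y + 2070. Dividing through by 69 gives the monic gcd y² + 11y + 30.

y² + 11y + 30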